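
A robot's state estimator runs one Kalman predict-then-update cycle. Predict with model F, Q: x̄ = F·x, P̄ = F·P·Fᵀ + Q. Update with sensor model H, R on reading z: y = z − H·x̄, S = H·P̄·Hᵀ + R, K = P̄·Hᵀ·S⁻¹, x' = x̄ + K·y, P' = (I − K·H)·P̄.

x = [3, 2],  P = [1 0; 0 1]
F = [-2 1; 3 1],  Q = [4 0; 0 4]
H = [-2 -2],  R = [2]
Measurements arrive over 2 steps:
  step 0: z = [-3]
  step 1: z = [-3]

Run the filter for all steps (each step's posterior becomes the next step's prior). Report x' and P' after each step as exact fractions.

step 0: x̄ = F·x = [-4, 11]
step 0: P̄ = F·P·Fᵀ + Q = [9 -5; -5 14]
step 0: y = z − H·x̄ = [11]
step 0: S = H·P̄·Hᵀ + R = [54]
step 0: K = P̄·Hᵀ·S⁻¹ = [-4/27; -1/3]
step 0: x' = x̄ + K·y = [-152/27, 22/3]
step 0: P' = (I − K·H)·P̄ = [211/27 -23/3; -23/3 8]
step 1: x̄ = F·x = [502/27, -86/9]
step 1: P̄ = F·P·Fᵀ + Q = [1996/27 -419/9; -419/9 109/3]
step 1: y = z − H·x̄ = [407/27]
step 1: S = H·P̄·Hᵀ + R = [1906/27]
step 1: K = P̄·Hᵀ·S⁻¹ = [-739/953; 276/953]
step 1: x' = x̄ + K·y = [6579/953, -4946/953]
step 1: P' = (I − K·H)·P̄ = [29998/953 -29259/953; -29259/953 28983/953]

step 0: x' = [-152/27, 22/3], P' = [211/27 -23/3; -23/3 8]
step 1: x' = [6579/953, -4946/953], P' = [29998/953 -29259/953; -29259/953 28983/953]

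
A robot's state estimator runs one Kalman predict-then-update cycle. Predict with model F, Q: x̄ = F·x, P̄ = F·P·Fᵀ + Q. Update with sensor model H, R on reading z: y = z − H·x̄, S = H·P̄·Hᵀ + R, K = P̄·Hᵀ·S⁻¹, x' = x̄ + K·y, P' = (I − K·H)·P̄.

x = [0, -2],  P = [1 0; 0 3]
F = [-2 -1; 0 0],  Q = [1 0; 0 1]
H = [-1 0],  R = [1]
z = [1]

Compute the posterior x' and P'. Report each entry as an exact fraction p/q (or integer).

x' = [-2/3, 0]
P' = [8/9 0; 0 1]

x̄ = F·x = [2, 0]
P̄ = F·P·Fᵀ + Q = [8 0; 0 1]
y = z − H·x̄ = [3]
S = H·P̄·Hᵀ + R = [9]
K = P̄·Hᵀ·S⁻¹ = [-8/9; 0]
x' = x̄ + K·y = [-2/3, 0]
P' = (I − K·H)·P̄ = [8/9 0; 0 1]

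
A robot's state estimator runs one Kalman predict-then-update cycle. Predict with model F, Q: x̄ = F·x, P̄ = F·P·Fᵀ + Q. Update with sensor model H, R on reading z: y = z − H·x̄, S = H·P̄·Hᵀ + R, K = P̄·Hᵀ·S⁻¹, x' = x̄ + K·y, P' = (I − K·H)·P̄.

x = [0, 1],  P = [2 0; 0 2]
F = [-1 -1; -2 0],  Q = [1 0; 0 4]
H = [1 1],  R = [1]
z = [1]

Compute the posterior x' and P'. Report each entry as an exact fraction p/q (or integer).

x' = [-4/13, 16/13]
P' = [49/26 -20/13; -20/13 28/13]

x̄ = F·x = [-1, 0]
P̄ = F·P·Fᵀ + Q = [5 4; 4 12]
y = z − H·x̄ = [2]
S = H·P̄·Hᵀ + R = [26]
K = P̄·Hᵀ·S⁻¹ = [9/26; 8/13]
x' = x̄ + K·y = [-4/13, 16/13]
P' = (I − K·H)·P̄ = [49/26 -20/13; -20/13 28/13]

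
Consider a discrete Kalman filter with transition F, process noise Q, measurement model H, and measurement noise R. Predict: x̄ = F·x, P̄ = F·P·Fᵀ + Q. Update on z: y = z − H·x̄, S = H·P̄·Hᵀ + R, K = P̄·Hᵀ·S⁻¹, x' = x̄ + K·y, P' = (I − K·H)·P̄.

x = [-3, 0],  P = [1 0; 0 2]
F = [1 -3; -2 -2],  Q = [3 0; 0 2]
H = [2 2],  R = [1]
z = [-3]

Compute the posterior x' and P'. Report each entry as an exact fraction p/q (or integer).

x̄ = F·x = [-3, 6]
P̄ = F·P·Fᵀ + Q = [22 10; 10 14]
y = z − H·x̄ = [-9]
S = H·P̄·Hᵀ + R = [225]
K = P̄·Hᵀ·S⁻¹ = [64/225; 16/75]
x' = x̄ + K·y = [-139/25, 102/25]
P' = (I − K·H)·P̄ = [854/225 -274/75; -274/75 94/25]

x' = [-139/25, 102/25]
P' = [854/225 -274/75; -274/75 94/25]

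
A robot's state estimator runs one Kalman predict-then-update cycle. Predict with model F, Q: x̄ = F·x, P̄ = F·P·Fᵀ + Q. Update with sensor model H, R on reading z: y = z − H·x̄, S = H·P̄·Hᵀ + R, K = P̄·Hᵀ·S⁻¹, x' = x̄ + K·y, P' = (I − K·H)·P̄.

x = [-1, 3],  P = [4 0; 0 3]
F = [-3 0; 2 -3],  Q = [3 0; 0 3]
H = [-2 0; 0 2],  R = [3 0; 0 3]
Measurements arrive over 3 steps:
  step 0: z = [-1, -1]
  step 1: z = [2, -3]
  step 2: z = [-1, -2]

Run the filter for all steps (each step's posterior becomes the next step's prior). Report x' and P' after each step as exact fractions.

step 0: x' = [2879/6839, -4849/6839], P' = [4989/6839 -72/6839; -72/6839 5010/6839]
step 1: x' = [-1285757/1435891, -1744189/1435891], P' = [985362/1435891 -30582/1435891; -30582/1435891 1006371/1435891]
step 2: x' = [219937145/283478087, -211218731/283478087], P' = [193858203/283478087 -6187410/283478087; -6187410/283478087 198355716/283478087]

step 0: x̄ = F·x = [3, -11]
step 0: P̄ = F·P·Fᵀ + Q = [39 -24; -24 46]
step 0: y = z − H·x̄ = [5, 21]
step 0: S = H·P̄·Hᵀ + R = [159 96; 96 187]
step 0: K = P̄·Hᵀ·S⁻¹ = [-3326/6839 -48/6839; 48/6839 3340/6839]
step 0: x' = x̄ + K·y = [2879/6839, -4849/6839]
step 0: P' = (I − K·H)·P̄ = [4989/6839 -72/6839; -72/6839 5010/6839]
step 1: x̄ = F·x = [-8637/6839, 20305/6839]
step 1: P̄ = F·P·Fᵀ + Q = [65418/6839 -30582/6839; -30582/6839 86427/6839]
step 1: y = z − H·x̄ = [-3596/6839, -61127/6839]
step 1: S = H·P̄·Hᵀ + R = [282189/6839 122328/6839; 122328/6839 366225/6839]
step 1: K = P̄·Hᵀ·S⁻¹ = [-656908/1435891 -20388/1435891; 20388/1435891 670914/1435891]
step 1: x' = x̄ + K·y = [-1285757/1435891, -1744189/1435891]
step 1: P' = (I − K·H)·P̄ = [985362/1435891 -30582/1435891; -30582/1435891 1006371/1435891]
step 2: x̄ = F·x = [3857271/1435891, 2661053/1435891]
step 2: P̄ = F·P·Fᵀ + Q = [13175931/1435891 -6187410/1435891; -6187410/1435891 17673444/1435891]
step 2: y = z − H·x̄ = [6278651/1435891, -8193888/1435891]
step 2: S = H·P̄·Hᵀ + R = [57011397/1435891 24749640/1435891; 24749640/1435891 75001449/1435891]
step 2: K = P̄·Hᵀ·S⁻¹ = [-129238802/283478087 -4124940/283478087; 4124940/283478087 132237144/283478087]
step 2: x' = x̄ + K·y = [219937145/283478087, -211218731/283478087]
step 2: P' = (I − K·H)·P̄ = [193858203/283478087 -6187410/283478087; -6187410/283478087 198355716/283478087]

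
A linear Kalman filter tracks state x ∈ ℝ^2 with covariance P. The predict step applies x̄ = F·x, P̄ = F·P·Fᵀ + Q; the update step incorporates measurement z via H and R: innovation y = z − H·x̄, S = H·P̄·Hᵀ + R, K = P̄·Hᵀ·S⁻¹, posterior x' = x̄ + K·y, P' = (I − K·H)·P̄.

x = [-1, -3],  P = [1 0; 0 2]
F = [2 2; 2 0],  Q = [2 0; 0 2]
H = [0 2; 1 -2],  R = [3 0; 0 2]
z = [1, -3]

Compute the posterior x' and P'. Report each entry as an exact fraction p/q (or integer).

x̄ = F·x = [-8, -2]
P̄ = F·P·Fᵀ + Q = [14 4; 4 6]
y = z − H·x̄ = [5, 1]
S = H·P̄·Hᵀ + R = [27 -16; -16 24]
K = P̄·Hᵀ·S⁻¹ = [36/49 145/196; 20/49 -3/49]
x' = x̄ + K·y = [-703/196, -1/49]
P' = (I − K·H)·P̄ = [361/98 54/49; 54/49 30/49]

x' = [-703/196, -1/49]
P' = [361/98 54/49; 54/49 30/49]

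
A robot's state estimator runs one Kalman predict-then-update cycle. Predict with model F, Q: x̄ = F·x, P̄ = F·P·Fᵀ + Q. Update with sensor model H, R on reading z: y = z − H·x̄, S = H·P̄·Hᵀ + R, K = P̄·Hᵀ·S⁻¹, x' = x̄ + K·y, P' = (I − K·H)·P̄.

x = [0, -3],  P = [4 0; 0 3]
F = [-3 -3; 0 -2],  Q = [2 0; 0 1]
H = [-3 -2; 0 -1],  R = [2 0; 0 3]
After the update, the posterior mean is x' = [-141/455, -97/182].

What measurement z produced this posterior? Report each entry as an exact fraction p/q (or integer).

z = [2, 2]

x̄ = F·x = [9, 6]
P̄ = F·P·Fᵀ + Q = [65 18; 18 13]
S = H·P̄·Hᵀ + R = [855 80; 80 16]
K = P̄·Hᵀ·S⁻¹ = [-141/455 309/728; -3/91 -943/1456]
x' − x̄ = [-4236/455, -1189/182] = K·y
y = (KᵀK)⁻¹·Kᵀ·(x' − x̄) = [41, 8]
z = y + H·x̄ = [41, 8] + [-39, -6] = [2, 2]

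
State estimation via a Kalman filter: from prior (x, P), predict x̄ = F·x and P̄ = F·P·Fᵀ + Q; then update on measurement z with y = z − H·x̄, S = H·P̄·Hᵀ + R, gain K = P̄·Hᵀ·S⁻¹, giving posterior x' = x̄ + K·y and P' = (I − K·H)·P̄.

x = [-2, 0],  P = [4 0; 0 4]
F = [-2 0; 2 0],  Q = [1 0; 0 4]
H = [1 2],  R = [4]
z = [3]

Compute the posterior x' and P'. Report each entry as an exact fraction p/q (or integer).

x̄ = F·x = [4, -4]
P̄ = F·P·Fᵀ + Q = [17 -16; -16 20]
y = z − H·x̄ = [7]
S = H·P̄·Hᵀ + R = [37]
K = P̄·Hᵀ·S⁻¹ = [-15/37; 24/37]
x' = x̄ + K·y = [43/37, 20/37]
P' = (I − K·H)·P̄ = [404/37 -232/37; -232/37 164/37]

x' = [43/37, 20/37]
P' = [404/37 -232/37; -232/37 164/37]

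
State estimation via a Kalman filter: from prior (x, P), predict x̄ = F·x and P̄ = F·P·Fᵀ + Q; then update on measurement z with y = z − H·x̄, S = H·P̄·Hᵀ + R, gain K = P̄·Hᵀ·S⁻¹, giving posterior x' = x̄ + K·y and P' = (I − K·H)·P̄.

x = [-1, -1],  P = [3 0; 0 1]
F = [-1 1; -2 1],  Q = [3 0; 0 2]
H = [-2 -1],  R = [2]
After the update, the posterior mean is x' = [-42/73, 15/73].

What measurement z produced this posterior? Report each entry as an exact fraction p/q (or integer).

z = [1]

x̄ = F·x = [0, 1]
P̄ = F·P·Fᵀ + Q = [7 7; 7 15]
S = H·P̄·Hᵀ + R = [73]
K = P̄·Hᵀ·S⁻¹ = [-21/73; -29/73]
x' − x̄ = [-42/73, -58/73] = K·y
y = (KᵀK)⁻¹·Kᵀ·(x' − x̄) = [2]
z = y + H·x̄ = [2] + [-1] = [1]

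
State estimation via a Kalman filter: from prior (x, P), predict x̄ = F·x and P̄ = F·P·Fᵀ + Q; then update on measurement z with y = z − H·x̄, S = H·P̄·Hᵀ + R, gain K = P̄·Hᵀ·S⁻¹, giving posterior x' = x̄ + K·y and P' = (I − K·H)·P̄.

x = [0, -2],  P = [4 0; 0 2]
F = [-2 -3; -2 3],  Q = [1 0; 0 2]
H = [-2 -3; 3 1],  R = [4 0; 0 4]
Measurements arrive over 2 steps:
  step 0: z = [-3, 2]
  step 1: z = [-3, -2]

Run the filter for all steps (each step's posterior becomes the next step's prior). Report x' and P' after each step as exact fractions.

step 0: x' = [10838/16169, 6928/16169], P' = [12700/16169 -11312/16169; -11312/16169 16472/16169]
step 1: x' = [-54749731/35851375, 71197979/35851375], P' = [24979664/35851375 -22689076/35851375; -22689076/35851375 34584084/35851375]

step 0: x̄ = F·x = [6, -6]
step 0: P̄ = F·P·Fᵀ + Q = [35 -2; -2 36]
step 0: y = z − H·x̄ = [-9, -10]
step 0: S = H·P̄·Hᵀ + R = [444 -296; -296 343]
step 0: K = P̄·Hᵀ·S⁻¹ = [2134/16169 181/437; -6698/16169 -118/437]
step 0: x' = x̄ + K·y = [10838/16169, 6928/16169]
step 0: P' = (I − K·H)·P̄ = [12700/16169 -11312/16169; -11312/16169 16472/16169]
step 1: x̄ = F·x = [-42460/16169, -892/16169]
step 1: P̄ = F·P·Fᵀ + Q = [79473/16169 -97448/16169; -97448/16169 367130/16169]
step 1: y = z − H·x̄ = [-136103/16169, 95934/16169]
step 1: S = H·P̄·Hᵀ + R = [2517362/16169 -506300/16169; -506300/16169 562375/16169]
step 1: K = P̄·Hᵀ·S⁻¹ = [181079/1434055 13062479/35851375; -583741/1434055 -8370786/35851375]
step 1: x' = x̄ + K·y = [-54749731/35851375, 71197979/35851375]
step 1: P' = (I − K·H)·P̄ = [24979664/35851375 -22689076/35851375; -22689076/35851375 34584084/35851375]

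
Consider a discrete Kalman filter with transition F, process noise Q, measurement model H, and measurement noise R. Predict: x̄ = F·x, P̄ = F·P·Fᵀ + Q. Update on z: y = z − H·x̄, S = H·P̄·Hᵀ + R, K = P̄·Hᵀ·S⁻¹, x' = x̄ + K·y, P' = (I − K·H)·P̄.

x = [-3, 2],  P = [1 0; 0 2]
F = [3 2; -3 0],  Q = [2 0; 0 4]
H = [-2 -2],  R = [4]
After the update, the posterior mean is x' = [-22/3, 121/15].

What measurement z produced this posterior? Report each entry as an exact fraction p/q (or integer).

x̄ = F·x = [-5, 9]
P̄ = F·P·Fᵀ + Q = [19 -9; -9 13]
S = H·P̄·Hᵀ + R = [60]
K = P̄·Hᵀ·S⁻¹ = [-1/3; -2/15]
x' − x̄ = [-7/3, -14/15] = K·y
y = (KᵀK)⁻¹·Kᵀ·(x' − x̄) = [7]
z = y + H·x̄ = [7] + [-8] = [-1]

z = [-1]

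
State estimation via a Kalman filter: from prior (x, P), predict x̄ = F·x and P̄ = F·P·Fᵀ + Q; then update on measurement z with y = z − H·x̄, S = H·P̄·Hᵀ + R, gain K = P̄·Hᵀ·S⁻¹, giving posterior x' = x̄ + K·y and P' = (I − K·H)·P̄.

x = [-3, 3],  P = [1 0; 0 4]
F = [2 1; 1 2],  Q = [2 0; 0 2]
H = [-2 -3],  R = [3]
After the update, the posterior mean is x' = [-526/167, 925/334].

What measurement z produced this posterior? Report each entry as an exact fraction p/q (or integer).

x̄ = F·x = [-3, 3]
P̄ = F·P·Fᵀ + Q = [10 10; 10 19]
S = H·P̄·Hᵀ + R = [334]
K = P̄·Hᵀ·S⁻¹ = [-25/167; -77/334]
x' − x̄ = [-25/167, -77/334] = K·y
y = (KᵀK)⁻¹·Kᵀ·(x' − x̄) = [1]
z = y + H·x̄ = [1] + [-3] = [-2]

z = [-2]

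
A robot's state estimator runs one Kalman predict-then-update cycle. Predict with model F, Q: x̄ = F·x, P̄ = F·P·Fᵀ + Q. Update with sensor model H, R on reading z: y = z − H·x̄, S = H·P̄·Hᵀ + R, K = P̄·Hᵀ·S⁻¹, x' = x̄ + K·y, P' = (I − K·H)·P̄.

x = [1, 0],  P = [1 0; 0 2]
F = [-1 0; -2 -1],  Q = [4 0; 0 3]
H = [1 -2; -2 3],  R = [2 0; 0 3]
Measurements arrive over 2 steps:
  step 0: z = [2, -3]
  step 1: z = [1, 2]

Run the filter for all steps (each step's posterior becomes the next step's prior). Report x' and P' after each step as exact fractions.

step 0: x̄ = F·x = [-1, -2]
step 0: P̄ = F·P·Fᵀ + Q = [5 2; 2 9]
step 0: y = z − H·x̄ = [-1, 1]
step 0: S = H·P̄·Hᵀ + R = [35 -50; -50 80]
step 0: K = P̄·Hᵀ·S⁻¹ = [-2/5 -3/10; -13/30 1/60]
step 0: x' = x̄ + K·y = [-9/10, -31/20]
step 0: P' = (I − K·H)·P̄ = [21/5 5/2; 5/2 101/60]
step 1: x̄ = F·x = [9/10, 67/20]
step 1: P̄ = F·P·Fᵀ + Q = [41/5 109/10; 109/10 1889/60]
step 1: y = z − H·x̄ = [34/5, -25/4]
step 1: S = H·P̄·Hᵀ + R = [1388/15 -129; -129 3767/20]
step 1: K = P̄·Hᵀ·S⁻¹ = [-68829/118148 -9229/29537; -16309/29537 223/29537]
step 1: x' = x̄ + K·y = [-130979/118148, -13346/29537]
step 1: P' = (I − K·H)·P̄ = [317235/59074 96516/29537; 96516/29537 64567/29537]

step 0: x' = [-9/10, -31/20], P' = [21/5 5/2; 5/2 101/60]
step 1: x' = [-130979/118148, -13346/29537], P' = [317235/59074 96516/29537; 96516/29537 64567/29537]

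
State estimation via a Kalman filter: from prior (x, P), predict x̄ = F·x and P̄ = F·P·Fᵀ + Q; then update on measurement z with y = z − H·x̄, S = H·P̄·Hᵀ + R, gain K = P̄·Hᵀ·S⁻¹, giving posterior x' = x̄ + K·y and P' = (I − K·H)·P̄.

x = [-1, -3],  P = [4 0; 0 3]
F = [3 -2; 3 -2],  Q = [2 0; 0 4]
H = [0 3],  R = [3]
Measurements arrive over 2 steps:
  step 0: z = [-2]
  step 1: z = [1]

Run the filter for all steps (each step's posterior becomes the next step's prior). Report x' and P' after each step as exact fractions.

step 0: x' = [-57/157, -101/157], P' = [938/157 48/157; 48/157 52/157]
step 1: x' = [8477/26263, 8733/26263], P' = [157488/26263 8074/26263; 8074/26263 8702/26263]

step 0: x̄ = F·x = [3, 3]
step 0: P̄ = F·P·Fᵀ + Q = [50 48; 48 52]
step 0: y = z − H·x̄ = [-11]
step 0: S = H·P̄·Hᵀ + R = [471]
step 0: K = P̄·Hᵀ·S⁻¹ = [48/157; 52/157]
step 0: x' = x̄ + K·y = [-57/157, -101/157]
step 0: P' = (I − K·H)·P̄ = [938/157 48/157; 48/157 52/157]
step 1: x̄ = F·x = [31/157, 31/157]
step 1: P̄ = F·P·Fᵀ + Q = [8388/157 8074/157; 8074/157 8702/157]
step 1: y = z − H·x̄ = [64/157]
step 1: S = H·P̄·Hᵀ + R = [78789/157]
step 1: K = P̄·Hᵀ·S⁻¹ = [8074/26263; 8702/26263]
step 1: x' = x̄ + K·y = [8477/26263, 8733/26263]
step 1: P' = (I − K·H)·P̄ = [157488/26263 8074/26263; 8074/26263 8702/26263]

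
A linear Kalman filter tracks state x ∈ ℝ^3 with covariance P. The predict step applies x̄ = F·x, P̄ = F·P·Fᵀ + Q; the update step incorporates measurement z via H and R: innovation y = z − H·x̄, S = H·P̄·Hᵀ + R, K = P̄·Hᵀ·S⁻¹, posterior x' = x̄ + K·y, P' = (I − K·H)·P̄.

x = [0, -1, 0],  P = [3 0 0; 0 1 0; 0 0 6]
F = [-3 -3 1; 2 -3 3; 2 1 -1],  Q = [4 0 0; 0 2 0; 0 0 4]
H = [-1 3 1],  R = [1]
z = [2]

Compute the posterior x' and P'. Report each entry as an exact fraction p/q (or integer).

x' = [2265/709, 1488/709, -778/709]
P' = [30498/709 16179/709 -18085/709; 16179/709 9224/709 -11280/709; -18085/709 -11280/709 15778/709]

x̄ = F·x = [3, 3, -1]
P̄ = F·P·Fᵀ + Q = [46 9 -27; 9 77 -9; -27 -9 23]
y = z − H·x̄ = [-3]
S = H·P̄·Hᵀ + R = [709]
K = P̄·Hᵀ·S⁻¹ = [-46/709; 213/709; 23/709]
x' = x̄ + K·y = [2265/709, 1488/709, -778/709]
P' = (I − K·H)·P̄ = [30498/709 16179/709 -18085/709; 16179/709 9224/709 -11280/709; -18085/709 -11280/709 15778/709]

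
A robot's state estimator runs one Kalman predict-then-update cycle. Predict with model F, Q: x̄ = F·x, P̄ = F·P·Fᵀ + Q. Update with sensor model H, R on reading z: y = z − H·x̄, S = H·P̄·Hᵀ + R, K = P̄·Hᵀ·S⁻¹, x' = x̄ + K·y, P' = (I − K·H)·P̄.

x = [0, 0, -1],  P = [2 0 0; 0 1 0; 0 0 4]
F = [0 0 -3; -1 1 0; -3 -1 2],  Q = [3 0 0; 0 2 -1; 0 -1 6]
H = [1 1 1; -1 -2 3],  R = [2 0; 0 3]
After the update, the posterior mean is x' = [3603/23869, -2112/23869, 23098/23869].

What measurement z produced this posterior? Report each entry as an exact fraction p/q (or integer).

x̄ = F·x = [3, 0, -2]
P̄ = F·P·Fᵀ + Q = [39 0 -24; 0 5 4; -24 4 41]
S = H·P̄·Hᵀ + R = [47 30; 30 527]
K = P̄·Hᵀ·S⁻¹ = [11235/23869 -5667/23869; 4683/23869 -176/23869; 6897/23869 5903/23869]
x' − x̄ = [-68004/23869, -2112/23869, 70836/23869] = K·y
y = (KᵀK)⁻¹·Kᵀ·(x' − x̄) = [0, 12]
z = y + H·x̄ = [0, 12] + [1, -9] = [1, 3]

z = [1, 3]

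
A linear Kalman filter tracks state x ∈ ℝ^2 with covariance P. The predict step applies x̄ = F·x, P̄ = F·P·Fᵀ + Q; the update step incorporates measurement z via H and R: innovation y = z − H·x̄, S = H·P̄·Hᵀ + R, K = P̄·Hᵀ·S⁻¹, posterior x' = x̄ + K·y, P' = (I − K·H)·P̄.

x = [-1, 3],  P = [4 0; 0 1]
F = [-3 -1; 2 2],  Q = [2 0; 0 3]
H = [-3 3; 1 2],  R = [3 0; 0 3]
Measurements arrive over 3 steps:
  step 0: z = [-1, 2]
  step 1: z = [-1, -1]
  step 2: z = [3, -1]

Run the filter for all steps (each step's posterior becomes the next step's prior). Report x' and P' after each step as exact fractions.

step 0: x̄ = F·x = [0, 4]
step 0: P̄ = F·P·Fᵀ + Q = [39 -26; -26 23]
step 0: y = z − H·x̄ = [-13, -6]
step 0: S = H·P̄·Hᵀ + R = [1029 99; 99 30]
step 0: K = P̄·Hᵀ·S⁻¹ = [-507/2341 1976/7023; 270/2341 2009/7023]
step 0: x' = x̄ + K·y = [2639/2341, 1836/2341]
step 0: P' = (I − K·H)·P̄ = [2990/7023 1469/7023; 1469/7023 2279/7023]
step 1: x̄ = F·x = [-9753/2341, 8950/2341]
step 1: P̄ = F·P·Fᵀ + Q = [52049/7023 -34250/7023; -34250/7023 53897/7023]
step 1: y = z − H·x̄ = [-58450/2341, -10488/2341]
step 1: S = H·P̄·Hᵀ + R = [530361/2341 89995/2341; 89995/2341 151706/7023]
step 1: K = P̄·Hᵀ·S⁻¹ = [-1653363/7996817 2075248/7996817; 961674/7996817 2165243/7996817]
step 1: x' = x̄ + K·y = [-78375/470401, -184622/470401]
step 1: P' = (I − K·H)·P̄ = [3177490/7996817 1524127/7996817; 1524127/7996817 2485801/7996817]
step 2: x̄ = F·x = [419747/470401, -525994/470401]
step 2: P̄ = F·P·Fᵀ + Q = [56221607/7996817 -36229558/7996817; -36229558/7996817 58836631/7996817]
step 2: y = z − H·x̄ = [4248426/470401, 161840/470401]
step 2: S = H·P̄·Hᵀ + R = [1711646637/7996817 293043639/7996817; 293043639/7996817 170640350/7996817]
step 2: K = P̄·Hᵀ·S⁻¹ = [-1774430949/8595145079 2229378672/8595145079; 1033737294/8595145079 2327059885/8595145079]
step 2: x' = x̄ + K·y = [-7589162381/8595145079, 525876918/8595145079]
step 2: P' = (I − K·H)·P̄ = [3412332638/8595145079 1637901689/8595145079; 1637901689/8595145079 2671638983/8595145079]

step 0: x' = [2639/2341, 1836/2341], P' = [2990/7023 1469/7023; 1469/7023 2279/7023]
step 1: x' = [-78375/470401, -184622/470401], P' = [3177490/7996817 1524127/7996817; 1524127/7996817 2485801/7996817]
step 2: x' = [-7589162381/8595145079, 525876918/8595145079], P' = [3412332638/8595145079 1637901689/8595145079; 1637901689/8595145079 2671638983/8595145079]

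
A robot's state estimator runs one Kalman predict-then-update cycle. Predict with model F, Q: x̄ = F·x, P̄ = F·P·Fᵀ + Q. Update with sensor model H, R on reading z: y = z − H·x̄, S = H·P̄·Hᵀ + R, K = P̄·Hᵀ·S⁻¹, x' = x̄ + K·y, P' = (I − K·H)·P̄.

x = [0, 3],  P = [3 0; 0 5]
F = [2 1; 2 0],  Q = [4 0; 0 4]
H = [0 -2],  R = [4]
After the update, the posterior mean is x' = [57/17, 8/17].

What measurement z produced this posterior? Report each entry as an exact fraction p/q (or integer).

z = [-1]

x̄ = F·x = [3, 0]
P̄ = F·P·Fᵀ + Q = [21 12; 12 16]
S = H·P̄·Hᵀ + R = [68]
K = P̄·Hᵀ·S⁻¹ = [-6/17; -8/17]
x' − x̄ = [6/17, 8/17] = K·y
y = (KᵀK)⁻¹·Kᵀ·(x' − x̄) = [-1]
z = y + H·x̄ = [-1] + [0] = [-1]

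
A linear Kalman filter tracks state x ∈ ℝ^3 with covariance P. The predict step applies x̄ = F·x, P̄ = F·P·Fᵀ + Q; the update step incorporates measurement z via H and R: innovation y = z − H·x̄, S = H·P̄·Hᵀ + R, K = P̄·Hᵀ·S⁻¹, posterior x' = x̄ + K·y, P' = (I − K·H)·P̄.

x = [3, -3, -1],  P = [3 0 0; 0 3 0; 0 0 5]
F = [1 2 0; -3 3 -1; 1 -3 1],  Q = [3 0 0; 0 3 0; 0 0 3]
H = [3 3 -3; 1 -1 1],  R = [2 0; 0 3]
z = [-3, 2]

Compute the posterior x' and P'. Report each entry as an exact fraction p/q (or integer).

x' = [30939/52103, -109445/52103, -25525/52103]
P' = [39204/52103 -32541/52103 1137/52103; -32541/52103 150462/52103 115977/52103; 1137/52103 115977/52103 121188/52103]

x̄ = F·x = [-3, -17, 11]
P̄ = F·P·Fᵀ + Q = [18 9 -15; 9 62 -41; -15 -41 38]
y = z − H·x̄ = [90, -23]
S = H·P̄·Hᵀ + R = [2234 -492; -492 155]
K = P̄·Hᵀ·S⁻¹ = [8289/52103 24294/52103; 2916/52103 -22342/52103; -6111/52103 2116/52103]
x' = x̄ + K·y = [30939/52103, -109445/52103, -25525/52103]
P' = (I − K·H)·P̄ = [39204/52103 -32541/52103 1137/52103; -32541/52103 150462/52103 115977/52103; 1137/52103 115977/52103 121188/52103]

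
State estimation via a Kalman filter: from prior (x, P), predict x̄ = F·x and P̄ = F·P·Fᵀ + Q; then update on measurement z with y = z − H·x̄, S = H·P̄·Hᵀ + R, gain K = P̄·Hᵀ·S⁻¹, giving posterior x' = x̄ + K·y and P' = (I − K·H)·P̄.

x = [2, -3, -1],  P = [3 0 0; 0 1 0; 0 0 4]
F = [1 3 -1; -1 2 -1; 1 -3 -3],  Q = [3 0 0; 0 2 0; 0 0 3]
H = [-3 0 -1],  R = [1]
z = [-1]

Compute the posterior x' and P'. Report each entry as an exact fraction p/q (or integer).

x̄ = F·x = [-6, -7, 14]
P̄ = F·P·Fᵀ + Q = [19 7 6; 7 13 3; 6 3 51]
y = z − H·x̄ = [-5]
S = H·P̄·Hᵀ + R = [259]
K = P̄·Hᵀ·S⁻¹ = [-9/37; -24/259; -69/259]
x' = x̄ + K·y = [-177/37, -1693/259, 3971/259]
P' = (I − K·H)·P̄ = [136/37 43/37 -399/37; 43/37 2791/259 -879/259; -399/37 -879/259 8448/259]

x' = [-177/37, -1693/259, 3971/259]
P' = [136/37 43/37 -399/37; 43/37 2791/259 -879/259; -399/37 -879/259 8448/259]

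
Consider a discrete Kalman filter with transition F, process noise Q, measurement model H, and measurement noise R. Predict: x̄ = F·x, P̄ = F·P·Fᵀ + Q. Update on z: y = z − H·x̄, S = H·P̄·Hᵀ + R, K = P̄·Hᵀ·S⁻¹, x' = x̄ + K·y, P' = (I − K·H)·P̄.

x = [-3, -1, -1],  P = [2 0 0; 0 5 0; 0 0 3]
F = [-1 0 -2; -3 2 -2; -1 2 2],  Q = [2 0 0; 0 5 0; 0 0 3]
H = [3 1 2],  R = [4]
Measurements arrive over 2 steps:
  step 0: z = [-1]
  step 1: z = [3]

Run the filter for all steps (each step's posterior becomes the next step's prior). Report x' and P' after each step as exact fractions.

step 0: x̄ = F·x = [5, 9, -1]
step 0: P̄ = F·P·Fᵀ + Q = [16 18 -10; 18 55 14; -10 14 37]
step 0: y = z − H·x̄ = [-23]
step 0: S = H·P̄·Hᵀ + R = [395]
step 0: K = P̄·Hᵀ·S⁻¹ = [46/395; 137/395; 58/395]
step 0: x' = x̄ + K·y = [917/395, 404/395, -1729/395]
step 0: P' = (I − K·H)·P̄ = [4204/395 808/395 -6618/395; 808/395 2956/395 -2416/395; -6618/395 -2416/395 11251/395]
step 1: x̄ = F·x = [2541/395, 303/79, -3567/395]
step 1: P̄ = F·P·Fᵀ + Q = [23526/395 2544/79 -32752/395; 2544/79 5371/79 -112/79; -32752/395 -112/79 66129/395]
step 1: y = z − H·x̄ = [-819/395]
step 1: S = H·P̄·Hᵀ + R = [185741/395]
step 1: K = P̄·Hᵀ·S⁻¹ = [17794/185741; 63895/185741; 33442/185741]
step 1: x' = x̄ + K·y = [1157961/185741, 579918/185741, -1746651/185741]
step 1: P' = (I − K·H)·P̄ = [10261054/185741 3102982/185741 -16907484/185741; 3102982/185741 2292414/185741 -5672890/185741; -16907484/185741 -5672890/185741 28264555/185741]

step 0: x' = [917/395, 404/395, -1729/395], P' = [4204/395 808/395 -6618/395; 808/395 2956/395 -2416/395; -6618/395 -2416/395 11251/395]
step 1: x' = [1157961/185741, 579918/185741, -1746651/185741], P' = [10261054/185741 3102982/185741 -16907484/185741; 3102982/185741 2292414/185741 -5672890/185741; -16907484/185741 -5672890/185741 28264555/185741]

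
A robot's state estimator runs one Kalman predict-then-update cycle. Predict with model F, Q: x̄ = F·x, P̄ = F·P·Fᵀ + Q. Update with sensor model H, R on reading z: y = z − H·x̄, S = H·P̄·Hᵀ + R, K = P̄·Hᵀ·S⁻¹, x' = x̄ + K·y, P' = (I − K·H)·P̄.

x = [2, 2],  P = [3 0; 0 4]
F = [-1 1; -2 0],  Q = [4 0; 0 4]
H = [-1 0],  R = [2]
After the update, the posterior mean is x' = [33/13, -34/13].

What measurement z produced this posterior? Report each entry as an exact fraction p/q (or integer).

x̄ = F·x = [0, -4]
P̄ = F·P·Fᵀ + Q = [11 6; 6 16]
S = H·P̄·Hᵀ + R = [13]
K = P̄·Hᵀ·S⁻¹ = [-11/13; -6/13]
x' − x̄ = [33/13, 18/13] = K·y
y = (KᵀK)⁻¹·Kᵀ·(x' − x̄) = [-3]
z = y + H·x̄ = [-3] + [0] = [-3]

z = [-3]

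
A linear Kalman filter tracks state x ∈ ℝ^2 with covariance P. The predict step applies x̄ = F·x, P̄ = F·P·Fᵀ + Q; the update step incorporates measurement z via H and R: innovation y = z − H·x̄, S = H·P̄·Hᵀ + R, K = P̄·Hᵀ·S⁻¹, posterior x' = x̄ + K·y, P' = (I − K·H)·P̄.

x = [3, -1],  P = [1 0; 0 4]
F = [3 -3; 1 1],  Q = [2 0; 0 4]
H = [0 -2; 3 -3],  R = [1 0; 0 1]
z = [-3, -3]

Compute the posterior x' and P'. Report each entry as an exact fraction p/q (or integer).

x̄ = F·x = [12, 2]
P̄ = F·P·Fᵀ + Q = [47 -9; -9 9]
y = z − H·x̄ = [1, -33]
S = H·P̄·Hᵀ + R = [37 108; 108 667]
K = P̄·Hᵀ·S⁻¹ = [-6138/13015 4272/13015; -6174/13015 -54/13015]
x' = x̄ + K·y = [9066/13015, 21638/13015]
P' = (I − K·H)·P̄ = [4493/13015 3069/13015; 3069/13015 3087/13015]

x' = [9066/13015, 21638/13015]
P' = [4493/13015 3069/13015; 3069/13015 3087/13015]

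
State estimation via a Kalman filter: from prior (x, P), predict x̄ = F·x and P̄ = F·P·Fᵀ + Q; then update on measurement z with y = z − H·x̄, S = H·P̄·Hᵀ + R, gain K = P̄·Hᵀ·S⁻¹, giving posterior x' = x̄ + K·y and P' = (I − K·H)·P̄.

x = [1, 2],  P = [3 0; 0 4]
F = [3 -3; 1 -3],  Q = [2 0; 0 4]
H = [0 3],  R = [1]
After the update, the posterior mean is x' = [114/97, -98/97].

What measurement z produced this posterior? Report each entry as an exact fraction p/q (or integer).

z = [-3]

x̄ = F·x = [-3, -5]
P̄ = F·P·Fᵀ + Q = [65 45; 45 43]
S = H·P̄·Hᵀ + R = [388]
K = P̄·Hᵀ·S⁻¹ = [135/388; 129/388]
x' − x̄ = [405/97, 387/97] = K·y
y = (KᵀK)⁻¹·Kᵀ·(x' − x̄) = [12]
z = y + H·x̄ = [12] + [-15] = [-3]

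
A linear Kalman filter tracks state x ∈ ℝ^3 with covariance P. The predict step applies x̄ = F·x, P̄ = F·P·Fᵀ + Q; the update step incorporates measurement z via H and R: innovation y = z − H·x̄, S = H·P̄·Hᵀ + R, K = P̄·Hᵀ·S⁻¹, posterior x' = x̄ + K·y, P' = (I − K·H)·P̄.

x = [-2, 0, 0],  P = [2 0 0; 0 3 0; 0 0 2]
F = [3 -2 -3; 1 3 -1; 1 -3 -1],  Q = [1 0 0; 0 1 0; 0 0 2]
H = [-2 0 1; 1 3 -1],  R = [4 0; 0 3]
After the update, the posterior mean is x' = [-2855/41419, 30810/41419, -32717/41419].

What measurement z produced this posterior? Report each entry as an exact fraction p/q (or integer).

x̄ = F·x = [-6, -2, -2]
P̄ = F·P·Fᵀ + Q = [49 -6 30; -6 32 -23; 30 -23 33]
S = H·P̄·Hᵀ + R = [113 -74; -74 415]
K = P̄·Hᵀ·S⁻¹ = [-28146/41419 -4919/41419; 3797/41419 11955/41419; -16533/41419 -10134/41419]
x' − x̄ = [245659/41419, 113648/41419, 50121/41419] = K·y
y = (KᵀK)⁻¹·Kᵀ·(x' − x̄) = [-11, 13]
z = y + H·x̄ = [-11, 13] + [10, -10] = [-1, 3]

z = [-1, 3]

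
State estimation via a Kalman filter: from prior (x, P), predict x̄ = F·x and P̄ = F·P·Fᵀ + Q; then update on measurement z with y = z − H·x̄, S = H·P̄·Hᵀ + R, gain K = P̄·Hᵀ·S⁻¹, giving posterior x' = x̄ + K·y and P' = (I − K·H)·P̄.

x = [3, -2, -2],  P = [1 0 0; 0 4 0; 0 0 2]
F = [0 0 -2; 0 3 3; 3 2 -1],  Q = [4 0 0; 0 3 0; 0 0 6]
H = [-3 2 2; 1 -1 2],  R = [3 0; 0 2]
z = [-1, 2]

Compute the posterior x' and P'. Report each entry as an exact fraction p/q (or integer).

x̄ = F·x = [4, -12, 7]
P̄ = F·P·Fᵀ + Q = [12 -12 4; -12 57 18; 4 18 33]
y = z − H·x̄ = [21, -28]
S = H·P̄·Hᵀ + R = [711 -58; -58 171]
K = P̄·Hᵀ·S⁻¹ = [-7036/118217 19736/118217; 29892/118217 -12675/118217; 18406/118217 42192/118217]
x' = x̄ + K·y = [-227496/118217, -435972/118217, 32669/118217]
P' = (I − K·H)·P̄ = [421180/118217 541380/118217 79836/118217; 541380/118217 760182/118217 96726/118217; 79836/118217 96726/118217 50637/118217]

x' = [-227496/118217, -435972/118217, 32669/118217]
P' = [421180/118217 541380/118217 79836/118217; 541380/118217 760182/118217 96726/118217; 79836/118217 96726/118217 50637/118217]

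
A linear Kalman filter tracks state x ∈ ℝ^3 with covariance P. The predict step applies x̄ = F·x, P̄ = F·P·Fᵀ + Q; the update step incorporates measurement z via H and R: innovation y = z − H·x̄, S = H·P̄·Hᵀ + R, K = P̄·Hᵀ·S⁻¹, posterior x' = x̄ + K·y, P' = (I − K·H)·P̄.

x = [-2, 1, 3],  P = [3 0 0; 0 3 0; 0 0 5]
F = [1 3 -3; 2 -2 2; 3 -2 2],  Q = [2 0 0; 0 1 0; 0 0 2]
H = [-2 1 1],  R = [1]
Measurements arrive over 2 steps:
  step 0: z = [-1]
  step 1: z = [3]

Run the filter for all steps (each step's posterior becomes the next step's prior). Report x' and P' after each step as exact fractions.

step 0: x' = [-3187/839, -2685/839, -4513/839], P' = [9378/839 6827/839 11694/839; 6827/839 5714/839 8119/839; 11694/839 8119/839 15458/839]
step 1: x' = [-187428/87989, -151581/439945, -418043/439945], P' = [2167645/175978 1608093/175978 1351761/87989; 1608093/175978 6746011/879890 4808624/439945; 1351761/87989 4808624/439945 8888972/439945]

step 0: x̄ = F·x = [-8, 0, -2]
step 0: P̄ = F·P·Fᵀ + Q = [77 -42 -39; -42 45 50; -39 50 61]
step 0: y = z − H·x̄ = [-15]
step 0: S = H·P̄·Hᵀ + R = [839]
step 0: K = P̄·Hᵀ·S⁻¹ = [-235/839; 179/839; 189/839]
step 0: x' = x̄ + K·y = [-3187/839, -2685/839, -4513/839]
step 0: P' = (I − K·H)·P̄ = [9378/839 6827/839 11694/839; 6827/839 5714/839 8119/839; 11694/839 8119/839 15458/839]
step 1: x̄ = F·x = [2297/839, -10030/839, -13217/839]
step 1: P̄ = F·P·Fᵀ + Q = [26260/839 -30316/839 -35539/839; -30316/839 97023/839 124674/839; -35539/839 124674/839 164220/839]
step 1: y = z − H·x̄ = [30358/839]
step 1: S = H·P̄·Hᵀ + R = [879890/839]
step 1: K = P̄·Hᵀ·S⁻¹ = [-23675/175978; 282329/879890; 179986/439945]
step 1: x' = x̄ + K·y = [-187428/87989, -151581/439945, -418043/439945]
step 1: P' = (I − K·H)·P̄ = [2167645/175978 1608093/175978 1351761/87989; 1608093/175978 6746011/879890 4808624/439945; 1351761/87989 4808624/439945 8888972/439945]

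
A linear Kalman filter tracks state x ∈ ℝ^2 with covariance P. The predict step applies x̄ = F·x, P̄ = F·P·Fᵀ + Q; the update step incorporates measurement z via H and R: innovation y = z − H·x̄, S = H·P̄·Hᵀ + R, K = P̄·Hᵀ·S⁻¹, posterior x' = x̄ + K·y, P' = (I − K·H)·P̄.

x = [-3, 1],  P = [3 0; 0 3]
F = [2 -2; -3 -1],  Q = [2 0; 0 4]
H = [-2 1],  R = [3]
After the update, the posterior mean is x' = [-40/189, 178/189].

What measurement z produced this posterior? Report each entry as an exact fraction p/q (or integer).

z = [1]

x̄ = F·x = [-8, 8]
P̄ = F·P·Fᵀ + Q = [26 -12; -12 34]
S = H·P̄·Hᵀ + R = [189]
K = P̄·Hᵀ·S⁻¹ = [-64/189; 58/189]
x' − x̄ = [1472/189, -1334/189] = K·y
y = (KᵀK)⁻¹·Kᵀ·(x' − x̄) = [-23]
z = y + H·x̄ = [-23] + [24] = [1]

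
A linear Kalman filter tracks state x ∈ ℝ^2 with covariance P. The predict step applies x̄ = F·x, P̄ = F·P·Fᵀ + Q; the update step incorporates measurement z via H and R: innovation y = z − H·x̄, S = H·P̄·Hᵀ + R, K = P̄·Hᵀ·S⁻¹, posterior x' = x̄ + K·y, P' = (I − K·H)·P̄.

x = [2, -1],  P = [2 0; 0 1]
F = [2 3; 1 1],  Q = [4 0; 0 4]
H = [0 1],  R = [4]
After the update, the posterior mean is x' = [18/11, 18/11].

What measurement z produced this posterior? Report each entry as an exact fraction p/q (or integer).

x̄ = F·x = [1, 1]
P̄ = F·P·Fᵀ + Q = [21 7; 7 7]
S = H·P̄·Hᵀ + R = [11]
K = P̄·Hᵀ·S⁻¹ = [7/11; 7/11]
x' − x̄ = [7/11, 7/11] = K·y
y = (KᵀK)⁻¹·Kᵀ·(x' − x̄) = [1]
z = y + H·x̄ = [1] + [1] = [2]

z = [2]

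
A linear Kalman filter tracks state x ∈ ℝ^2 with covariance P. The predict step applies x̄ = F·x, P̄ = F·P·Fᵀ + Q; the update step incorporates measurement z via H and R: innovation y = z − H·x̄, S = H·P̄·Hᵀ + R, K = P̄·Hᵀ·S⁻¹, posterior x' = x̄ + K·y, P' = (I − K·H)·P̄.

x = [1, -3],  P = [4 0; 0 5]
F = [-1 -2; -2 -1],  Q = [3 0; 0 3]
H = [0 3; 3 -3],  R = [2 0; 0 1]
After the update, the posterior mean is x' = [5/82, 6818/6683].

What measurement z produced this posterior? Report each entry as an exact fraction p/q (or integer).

z = [3, -3]

x̄ = F·x = [5, 1]
P̄ = F·P·Fᵀ + Q = [27 18; 18 24]
S = H·P̄·Hᵀ + R = [218 -54; -54 136]
K = P̄·Hᵀ·S⁻¹ = [27/82 27/82; 2205/6683 -9/6683]
x' − x̄ = [-405/82, 135/6683] = K·y
y = (KᵀK)⁻¹·Kᵀ·(x' − x̄) = [0, -15]
z = y + H·x̄ = [0, -15] + [3, 12] = [3, -3]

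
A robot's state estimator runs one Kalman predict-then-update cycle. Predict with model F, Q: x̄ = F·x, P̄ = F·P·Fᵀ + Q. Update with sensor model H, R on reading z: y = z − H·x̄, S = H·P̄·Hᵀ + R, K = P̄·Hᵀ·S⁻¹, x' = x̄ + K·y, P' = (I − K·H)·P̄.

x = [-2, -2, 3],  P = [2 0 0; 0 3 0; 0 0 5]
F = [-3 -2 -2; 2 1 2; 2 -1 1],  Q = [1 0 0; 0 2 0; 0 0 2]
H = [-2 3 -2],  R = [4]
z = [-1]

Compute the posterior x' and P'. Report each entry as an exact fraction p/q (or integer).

x' = [1244/725, 9/5, 1094/725]
P' = [3119/725 -6/5 -4056/725; -6/5 4 34/5; -4056/725 34/5 11369/725]

x̄ = F·x = [4, 0, 1]
P̄ = F·P·Fᵀ + Q = [51 -38 -16; -38 33 15; -16 15 18]
y = z − H·x̄ = [9]
S = H·P̄·Hᵀ + R = [725]
K = P̄·Hᵀ·S⁻¹ = [-184/725; 1/5; 41/725]
x' = x̄ + K·y = [1244/725, 9/5, 1094/725]
P' = (I − K·H)·P̄ = [3119/725 -6/5 -4056/725; -6/5 4 34/5; -4056/725 34/5 11369/725]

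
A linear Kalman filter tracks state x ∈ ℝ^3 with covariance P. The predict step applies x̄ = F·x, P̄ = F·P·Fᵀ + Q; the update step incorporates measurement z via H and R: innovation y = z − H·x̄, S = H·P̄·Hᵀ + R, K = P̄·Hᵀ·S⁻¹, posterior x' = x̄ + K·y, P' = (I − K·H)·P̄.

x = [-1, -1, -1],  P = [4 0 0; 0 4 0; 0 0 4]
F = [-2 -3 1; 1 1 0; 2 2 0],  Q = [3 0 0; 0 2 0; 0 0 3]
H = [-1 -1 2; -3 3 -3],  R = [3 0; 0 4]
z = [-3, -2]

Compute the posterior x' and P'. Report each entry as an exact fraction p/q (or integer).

x̄ = F·x = [4, -2, -4]
P̄ = F·P·Fᵀ + Q = [59 -20 -40; -20 10 16; -40 16 35]
y = z − H·x̄ = [7, 4]
S = H·P̄·Hᵀ + R = [268 201; 201 292]
K = P̄·Hᵀ·S⁻¹ = [-11231/37855 -111/565; 3822/37855 42/565; 2957/7571 -6/113]
x' = x̄ + K·y = [8611/7571, -7540/7571, -11193/7571]
P' = (I − K·H)·P̄ = [26827/37855 26956/37855 2009/7571; 26956/37855 99838/37855 13826/7571; 2009/7571 13826/7571 12353/7571]

x' = [8611/7571, -7540/7571, -11193/7571]
P' = [26827/37855 26956/37855 2009/7571; 26956/37855 99838/37855 13826/7571; 2009/7571 13826/7571 12353/7571]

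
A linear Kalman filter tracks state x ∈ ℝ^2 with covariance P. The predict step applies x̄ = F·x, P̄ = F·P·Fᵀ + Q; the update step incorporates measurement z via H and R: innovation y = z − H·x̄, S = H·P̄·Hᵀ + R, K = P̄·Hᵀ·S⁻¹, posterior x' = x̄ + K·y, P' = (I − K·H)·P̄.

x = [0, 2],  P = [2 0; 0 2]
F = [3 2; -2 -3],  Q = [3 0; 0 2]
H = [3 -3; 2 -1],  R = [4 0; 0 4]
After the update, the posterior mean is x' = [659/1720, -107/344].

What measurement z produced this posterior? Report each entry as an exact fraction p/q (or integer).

z = [1, 3]

x̄ = F·x = [4, -6]
P̄ = F·P·Fᵀ + Q = [29 -24; -24 28]
S = H·P̄·Hᵀ + R = [949 474; 474 244]
K = P̄·Hᵀ·S⁻¹ = [-9/860 613/1720; -51/172 91/344]
x' − x̄ = [-6221/1720, 1957/344] = K·y
y = (KᵀK)⁻¹·Kᵀ·(x' − x̄) = [-29, -11]
z = y + H·x̄ = [-29, -11] + [30, 14] = [1, 3]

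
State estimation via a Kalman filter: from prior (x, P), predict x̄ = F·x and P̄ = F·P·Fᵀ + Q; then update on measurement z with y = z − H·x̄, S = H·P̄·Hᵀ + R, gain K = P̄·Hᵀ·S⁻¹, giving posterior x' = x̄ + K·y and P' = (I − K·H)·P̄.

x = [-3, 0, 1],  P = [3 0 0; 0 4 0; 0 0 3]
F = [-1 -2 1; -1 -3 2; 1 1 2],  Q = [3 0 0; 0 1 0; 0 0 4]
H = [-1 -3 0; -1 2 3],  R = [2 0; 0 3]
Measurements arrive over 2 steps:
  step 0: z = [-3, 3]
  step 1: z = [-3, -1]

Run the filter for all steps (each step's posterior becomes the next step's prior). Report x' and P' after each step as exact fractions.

step 0: x' = [148756/166421, 120089/166421, 132555/166421], P' = [369353/166421 -101579/166421 182567/166421; -101579/166421 63527/166421 -73313/166421; 182567/166421 -73313/166421 159823/166421]
step 1: x' = [1839049943/1745403719, 865469352/1745403719, -274882683/1745403719], P' = [3640224113/1745403719 -963851189/1745403719 1727945028/1745403719; -963851189/1745403719 612436571/1745403719 -677634480/1745403719; 1727945028/1745403719 -677634480/1745403719 1516350414/1745403719]

step 0: x̄ = F·x = [4, 5, -1]
step 0: P̄ = F·P·Fᵀ + Q = [25 33 -5; 33 52 -3; -5 -3 23]
step 0: y = z − H·x̄ = [16, 0]
step 0: S = H·P̄·Hᵀ + R = [693 -212; -212 305]
step 0: K = P̄·Hᵀ·S⁻¹ = [-32308/166421 -8270/166421; -44501/166421 2898/166421; 18686/166421 50092/166421]
step 0: x' = x̄ + K·y = [148756/166421, 120089/166421, 132555/166421]
step 0: P' = (I − K·H)·P̄ = [369353/166421 -101579/166421 182567/166421; -101579/166421 63527/166421 -73313/166421; 182567/166421 -73313/166421 159823/166421]
step 1: x̄ = F·x = [-256379/166421, -243913/166421, 533955/166421]
step 1: P̄ = F·P·Fᵀ + Q = [804349/166421 527756/166421 165348/166421; 527756/166421 1286823/166421 778926/166421; 165348/166421 778926/166421 1971714/166421]
step 1: y = z − H·x̄ = [-1487381/166421, -1536839/166421]
step 1: S = H·P̄·Hᵀ + R = [15885134/166421 -13895211/166421; -13895211/166421 30440330/166421]
step 1: K = P̄·Hᵀ·S⁻¹ = [-374335273/1745403719 -128030469/1745403719; -436729262/1745403719 51940297/1745403719; 152479206/1745403719 488612418/1745403719]
step 1: x' = x̄ + K·y = [1839049943/1745403719, 865469352/1745403719, -274882683/1745403719]
step 1: P' = (I − K·H)·P̄ = [3640224113/1745403719 -963851189/1745403719 1727945028/1745403719; -963851189/1745403719 612436571/1745403719 -677634480/1745403719; 1727945028/1745403719 -677634480/1745403719 1516350414/1745403719]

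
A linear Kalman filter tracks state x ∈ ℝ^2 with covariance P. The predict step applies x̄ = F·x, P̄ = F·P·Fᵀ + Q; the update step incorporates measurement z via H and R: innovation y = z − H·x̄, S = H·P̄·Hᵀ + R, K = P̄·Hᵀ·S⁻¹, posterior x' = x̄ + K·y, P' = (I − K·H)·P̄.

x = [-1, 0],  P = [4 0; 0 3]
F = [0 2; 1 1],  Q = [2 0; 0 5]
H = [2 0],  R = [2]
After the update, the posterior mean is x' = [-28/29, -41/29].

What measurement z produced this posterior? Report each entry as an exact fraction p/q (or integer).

z = [-2]

x̄ = F·x = [0, -1]
P̄ = F·P·Fᵀ + Q = [14 6; 6 12]
S = H·P̄·Hᵀ + R = [58]
K = P̄·Hᵀ·S⁻¹ = [14/29; 6/29]
x' − x̄ = [-28/29, -12/29] = K·y
y = (KᵀK)⁻¹·Kᵀ·(x' − x̄) = [-2]
z = y + H·x̄ = [-2] + [0] = [-2]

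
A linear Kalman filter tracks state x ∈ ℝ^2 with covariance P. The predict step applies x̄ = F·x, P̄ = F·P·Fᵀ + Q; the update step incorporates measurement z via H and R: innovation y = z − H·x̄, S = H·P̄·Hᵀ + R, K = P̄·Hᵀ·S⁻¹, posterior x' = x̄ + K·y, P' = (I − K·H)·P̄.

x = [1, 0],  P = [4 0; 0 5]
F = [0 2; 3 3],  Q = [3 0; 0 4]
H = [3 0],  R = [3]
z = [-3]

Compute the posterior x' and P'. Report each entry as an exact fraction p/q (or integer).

x̄ = F·x = [0, 3]
P̄ = F·P·Fᵀ + Q = [23 30; 30 85]
y = z − H·x̄ = [-3]
S = H·P̄·Hᵀ + R = [210]
K = P̄·Hᵀ·S⁻¹ = [23/70; 3/7]
x' = x̄ + K·y = [-69/70, 12/7]
P' = (I − K·H)·P̄ = [23/70 3/7; 3/7 325/7]

x' = [-69/70, 12/7]
P' = [23/70 3/7; 3/7 325/7]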